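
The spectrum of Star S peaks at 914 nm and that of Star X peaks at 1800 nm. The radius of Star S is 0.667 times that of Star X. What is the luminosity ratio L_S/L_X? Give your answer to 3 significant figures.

Wien's law gives T ∝ 1/λ_max, so T_S/T_X = λ_X/λ_S = 1800/914 = 1.969.
Then L ∝ R²T⁴ gives L_S/L_X = (0.667)² × (1.969)⁴ = 0.4449 × 15.04 = 6.692.

6.69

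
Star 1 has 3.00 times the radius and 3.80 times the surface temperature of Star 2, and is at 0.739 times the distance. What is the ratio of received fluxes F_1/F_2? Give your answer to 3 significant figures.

3.44×10^3

L_1/L_2 = (R_1/R_2)²(T_1/T_2)⁴ = (3.00)² × (3.80)⁴ = 1877.
F_1/F_2 = (L_1/L_2)/(d_1/d_2)² = 1877 / (0.739)² = 3436.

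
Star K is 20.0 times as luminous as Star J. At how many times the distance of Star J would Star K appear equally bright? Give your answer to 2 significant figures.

4.5

Equal flux requires L_K/d_K² = L_J/d_J², so d_K/d_J = √(L_K/L_J)
= √(20.0) = 4.472.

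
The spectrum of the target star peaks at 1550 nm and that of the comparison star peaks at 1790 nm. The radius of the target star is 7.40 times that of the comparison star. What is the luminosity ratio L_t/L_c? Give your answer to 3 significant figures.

Wien's law gives T ∝ 1/λ_max, so T_t/T_c = λ_c/λ_t = 1790/1550 = 1.155.
Then L ∝ R²T⁴ gives L_t/L_c = (7.40)² × (1.155)⁴ = 54.76 × 1.779 = 97.40.

97.4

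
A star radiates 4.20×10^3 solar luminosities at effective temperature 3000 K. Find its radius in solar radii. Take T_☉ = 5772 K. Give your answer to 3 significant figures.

R/R_☉ = √(L/L_☉) / (T/T_☉)² = √(4.20×10^3) / (0.5198)²
       = 64.81 / 0.2701 = 239.9.

240 solar radii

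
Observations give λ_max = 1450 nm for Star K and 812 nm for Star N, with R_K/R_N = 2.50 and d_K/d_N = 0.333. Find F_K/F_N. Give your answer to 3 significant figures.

Wien's law: T_K/T_N = λ_N/λ_K = 812/1450 = 0.5600.
L_K/L_N = (R_K/R_N)²(T_K/T_N)⁴ = (2.50)²(0.5600)⁴ = 0.6147.
F_K/F_N = (L_K/L_N)/(d_K/d_N)² = 0.6147/(0.333)² = 5.543.

5.54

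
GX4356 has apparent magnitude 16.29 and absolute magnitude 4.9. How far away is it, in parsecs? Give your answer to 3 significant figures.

m − M = 5 log₁₀(d/10 pc)
16.29 − (4.9) = 11.39 = 5 log₁₀(d/10)
d = 10 × 10^(11.39/5) = 10 × 10^2.278 = 1897 pc.

1.90×10^3 pc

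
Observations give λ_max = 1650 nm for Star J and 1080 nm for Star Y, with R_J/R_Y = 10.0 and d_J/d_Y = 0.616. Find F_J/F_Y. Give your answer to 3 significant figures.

48.4

Wien's law: T_J/T_Y = λ_Y/λ_J = 1080/1650 = 0.6545.
L_J/L_Y = (R_J/R_Y)²(T_J/T_Y)⁴ = (10.0)²(0.6545)⁴ = 18.36.
F_J/F_Y = (L_J/L_Y)/(d_J/d_Y)² = 18.36/(0.616)² = 48.37.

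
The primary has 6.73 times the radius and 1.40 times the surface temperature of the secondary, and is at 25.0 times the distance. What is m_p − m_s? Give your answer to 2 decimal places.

L_p/L_s = (6.73)²(1.40)⁴ = 174.0.
F_p/F_s = (L_p/L_s)/(d_p/d_s)² = 174.0/625.0 = 0.2784.
m_p − m_s = −2.5 log₁₀(0.2784) = 1.39.

1.39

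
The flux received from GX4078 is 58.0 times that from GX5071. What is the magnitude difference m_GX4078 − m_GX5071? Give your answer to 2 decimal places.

-4.41

m_GX4078 − m_GX5071 = −2.5 log₁₀(F_GX4078/F_GX5071) = −2.5 log₁₀(58.0) = −2.5 × (1.763) = -4.409.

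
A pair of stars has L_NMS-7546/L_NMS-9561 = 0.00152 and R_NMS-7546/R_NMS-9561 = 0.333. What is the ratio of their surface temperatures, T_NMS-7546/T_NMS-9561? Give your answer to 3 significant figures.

L ∝ R²T⁴ gives T ∝ (L/R²)^(1/4), so
T_NMS-7546/T_NMS-9561 = (0.00152 / 0.333²)^(1/4) = (0.01371)^(1/4) = 0.3422.

0.342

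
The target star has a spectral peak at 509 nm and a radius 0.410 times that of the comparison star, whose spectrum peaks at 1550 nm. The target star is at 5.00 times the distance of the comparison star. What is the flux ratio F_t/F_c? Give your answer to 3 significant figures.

Wien's law: T_t/T_c = λ_c/λ_t = 1550/509 = 3.045.
L_t/L_c = (R_t/R_c)²(T_t/T_c)⁴ = (0.410)²(3.045)⁴ = 14.46.
F_t/F_c = (L_t/L_c)/(d_t/d_c)² = 14.46/(5.00)² = 0.5782.

0.578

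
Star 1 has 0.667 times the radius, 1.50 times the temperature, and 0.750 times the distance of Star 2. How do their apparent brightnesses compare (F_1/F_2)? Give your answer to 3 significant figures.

L_1/L_2 = (R_1/R_2)²(T_1/T_2)⁴ = (0.667)² × (1.50)⁴ = 2.252.
F_1/F_2 = (L_1/L_2)/(d_1/d_2)² = 2.252 / (0.750)² = 4.004.

4.00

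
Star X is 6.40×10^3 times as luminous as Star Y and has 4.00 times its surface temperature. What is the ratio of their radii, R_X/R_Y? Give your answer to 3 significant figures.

L ∝ R²T⁴ gives R ∝ √L / T², so
R_X/R_Y = √(6.40×10^3) / (4.00)² = 80.00 / 16.00 = 5.000.

5.00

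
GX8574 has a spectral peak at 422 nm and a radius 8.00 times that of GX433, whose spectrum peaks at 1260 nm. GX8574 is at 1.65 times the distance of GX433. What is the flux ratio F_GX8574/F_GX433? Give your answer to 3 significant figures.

Wien's law: T_GX8574/T_GX433 = λ_GX433/λ_GX8574 = 1260/422 = 2.986.
L_GX8574/L_GX433 = (R_GX8574/R_GX433)²(T_GX8574/T_GX433)⁴ = (8.00)²(2.986)⁴ = 5086.
F_GX8574/F_GX433 = (L_GX8574/L_GX433)/(d_GX8574/d_GX433)² = 5086/(1.65)² = 1868.

1.87×10^3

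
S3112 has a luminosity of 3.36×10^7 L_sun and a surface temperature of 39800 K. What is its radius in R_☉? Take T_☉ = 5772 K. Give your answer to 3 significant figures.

122 R_☉

R/R_☉ = √(L/L_☉) / (T/T_☉)² = √(3.36×10^7) / (6.895)²
       = 5797 / 47.55 = 121.9.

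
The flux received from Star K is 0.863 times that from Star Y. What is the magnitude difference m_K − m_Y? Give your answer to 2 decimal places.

m_K − m_Y = −2.5 log₁₀(F_K/F_Y) = −2.5 log₁₀(0.863) = −2.5 × (-0.064) = 0.160.

0.16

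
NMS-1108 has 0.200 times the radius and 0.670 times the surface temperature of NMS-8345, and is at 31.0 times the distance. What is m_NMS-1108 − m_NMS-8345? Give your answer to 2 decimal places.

12.69

L_NMS-1108/L_NMS-8345 = (0.200)²(0.670)⁴ = 0.008060.
F_NMS-1108/F_NMS-8345 = (L_NMS-1108/L_NMS-8345)/(d_NMS-1108/d_NMS-8345)² = 0.008060/961.0 = 8.388×10^-6.
m_NMS-1108 − m_NMS-8345 = −2.5 log₁₀(8.388×10^-6) = 12.69.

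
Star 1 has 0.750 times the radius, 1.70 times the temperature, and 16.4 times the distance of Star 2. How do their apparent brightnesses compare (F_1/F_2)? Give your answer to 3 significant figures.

0.0175

L_1/L_2 = (R_1/R_2)²(T_1/T_2)⁴ = (0.750)² × (1.70)⁴ = 4.698.
F_1/F_2 = (L_1/L_2)/(d_1/d_2)² = 4.698 / (16.4)² = 0.01747.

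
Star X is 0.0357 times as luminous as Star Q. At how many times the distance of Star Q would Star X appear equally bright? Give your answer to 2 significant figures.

0.19

Equal flux requires L_X/d_X² = L_Q/d_Q², so d_X/d_Q = √(L_X/L_Q)
= √(0.0357) = 0.1889.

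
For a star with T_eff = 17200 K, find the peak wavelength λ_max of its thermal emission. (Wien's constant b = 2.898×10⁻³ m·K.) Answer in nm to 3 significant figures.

λ_max = b/T = 2.898×10⁻³ / 17200 = 1.68×10^-7 m = 168.5 nm.

168 nm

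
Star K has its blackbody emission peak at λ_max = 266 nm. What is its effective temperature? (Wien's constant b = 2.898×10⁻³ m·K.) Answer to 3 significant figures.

1.09×10^4 K

T = b/λ_max = 2.898×10⁻³ / (266×10⁻⁹) = 1.089×10^4 K.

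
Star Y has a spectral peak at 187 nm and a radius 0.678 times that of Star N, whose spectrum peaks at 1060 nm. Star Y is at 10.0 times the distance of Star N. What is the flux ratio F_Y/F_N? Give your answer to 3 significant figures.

4.75

Wien's law: T_Y/T_N = λ_N/λ_Y = 1060/187 = 5.668.
L_Y/L_N = (R_Y/R_N)²(T_Y/T_N)⁴ = (0.678)²(5.668)⁴ = 474.6.
F_Y/F_N = (L_Y/L_N)/(d_Y/d_N)² = 474.6/(10.0)² = 4.746.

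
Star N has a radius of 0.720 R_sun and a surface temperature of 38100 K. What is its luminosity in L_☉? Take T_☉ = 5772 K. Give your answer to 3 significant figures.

984 L_☉

L/L_☉ = (R/R_☉)² (T/T_☉)⁴ = (0.720)² × (38100/5772)⁴
       = 0.5184 × (6.601)⁴ = 0.5184 × 1898 = 984.1.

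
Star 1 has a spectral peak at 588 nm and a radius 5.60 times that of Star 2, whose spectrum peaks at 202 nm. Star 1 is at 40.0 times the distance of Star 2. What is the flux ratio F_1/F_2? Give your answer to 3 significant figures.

2.73×10^-4

Wien's law: T_1/T_2 = λ_2/λ_1 = 202/588 = 0.3435.
L_1/L_2 = (R_1/R_2)²(T_1/T_2)⁴ = (5.60)²(0.3435)⁴ = 0.4368.
F_1/F_2 = (L_1/L_2)/(d_1/d_2)² = 0.4368/(40.0)² = 2.730×10^-4.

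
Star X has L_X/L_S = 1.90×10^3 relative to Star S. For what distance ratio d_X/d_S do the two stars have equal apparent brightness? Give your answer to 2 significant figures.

Equal flux requires L_X/d_X² = L_S/d_S², so d_X/d_S = √(L_X/L_S)
= √(1.90×10^3) = 43.59.

44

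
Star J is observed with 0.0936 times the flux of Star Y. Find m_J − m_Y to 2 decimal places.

2.57

m_J − m_Y = −2.5 log₁₀(F_J/F_Y) = −2.5 log₁₀(0.0936) = −2.5 × (-1.029) = 2.572.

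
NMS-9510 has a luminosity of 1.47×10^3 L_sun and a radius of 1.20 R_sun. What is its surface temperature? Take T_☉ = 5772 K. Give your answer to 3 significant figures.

3.26×10^4 K

T/T_☉ = (L/L_☉)^(1/4) / (R/R_☉)^(1/2)
T = 5772 × (1.47×10^3)^(1/4) / √(1.20) = 5772 × 6.192 / 1.095 = 3.263×10^4 K.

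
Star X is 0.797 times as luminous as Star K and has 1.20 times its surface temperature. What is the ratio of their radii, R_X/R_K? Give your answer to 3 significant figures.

L ∝ R²T⁴ gives R ∝ √L / T², so
R_X/R_K = √(0.797) / (1.20)² = 0.8927 / 1.440 = 0.6200.

0.620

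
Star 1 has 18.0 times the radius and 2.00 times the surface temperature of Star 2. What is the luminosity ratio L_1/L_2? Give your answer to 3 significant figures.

From the Stefan–Boltzmann law, L ∝ R²T⁴, so
L_1/L_2 = (R_1/R_2)² (T_1/T_2)⁴ = (18.0)² × (2.00)⁴ = 324.0 × 16.00 = 5184.

5.18×10^3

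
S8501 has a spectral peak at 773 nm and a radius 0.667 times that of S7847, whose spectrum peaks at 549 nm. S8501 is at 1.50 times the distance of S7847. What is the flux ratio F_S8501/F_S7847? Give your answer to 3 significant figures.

Wien's law: T_S8501/T_S7847 = λ_S7847/λ_S8501 = 549/773 = 0.7102.
L_S8501/L_S7847 = (R_S8501/R_S7847)²(T_S8501/T_S7847)⁴ = (0.667)²(0.7102)⁴ = 0.1132.
F_S8501/F_S7847 = (L_S8501/L_S7847)/(d_S8501/d_S7847)² = 0.1132/(1.50)² = 0.05031.

0.0503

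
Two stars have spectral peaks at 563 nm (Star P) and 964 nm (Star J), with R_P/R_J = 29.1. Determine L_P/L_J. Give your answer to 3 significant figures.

Wien's law gives T ∝ 1/λ_max, so T_P/T_J = λ_J/λ_P = 964/563 = 1.712.
Then L ∝ R²T⁴ gives L_P/L_J = (29.1)² × (1.712)⁴ = 846.8 × 8.596 = 7279.

7.28×10^3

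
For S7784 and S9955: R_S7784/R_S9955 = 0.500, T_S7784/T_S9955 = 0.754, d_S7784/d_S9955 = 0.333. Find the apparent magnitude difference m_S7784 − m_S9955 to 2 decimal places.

L_S7784/L_S9955 = (0.500)²(0.754)⁴ = 0.08080.
F_S7784/F_S9955 = (L_S7784/L_S9955)/(d_S7784/d_S9955)² = 0.08080/0.1109 = 0.7287.
m_S7784 − m_S9955 = −2.5 log₁₀(0.7287) = 0.34.

0.34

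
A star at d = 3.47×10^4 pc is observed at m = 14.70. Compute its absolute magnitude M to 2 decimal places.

-3.00

M = m − 5 log₁₀(d/10 pc) = 14.70 − 5 log₁₀(3.47×10^4/10)
  = 14.70 − 5 × 3.540 = 14.70 − 17.70 = -3.00.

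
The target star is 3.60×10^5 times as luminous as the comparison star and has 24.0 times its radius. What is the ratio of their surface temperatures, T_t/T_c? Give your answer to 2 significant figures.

L ∝ R²T⁴ gives T ∝ (L/R²)^(1/4), so
T_t/T_c = (3.60×10^5 / 24.0²)^(1/4) = (625.0)^(1/4) = 5.000.

5.0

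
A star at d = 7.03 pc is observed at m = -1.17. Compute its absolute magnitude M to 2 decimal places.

M = m − 5 log₁₀(d/10 pc) = -1.17 − 5 log₁₀(7.03/10)
  = -1.17 − 5 × -0.153 = -1.17 − -0.77 = -0.40.

-0.40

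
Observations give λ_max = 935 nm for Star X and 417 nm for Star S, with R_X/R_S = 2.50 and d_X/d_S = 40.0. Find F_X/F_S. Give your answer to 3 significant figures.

Wien's law: T_X/T_S = λ_S/λ_X = 417/935 = 0.4460.
L_X/L_S = (R_X/R_S)²(T_X/T_S)⁴ = (2.50)²(0.4460)⁴ = 0.2473.
F_X/F_S = (L_X/L_S)/(d_X/d_S)² = 0.2473/(40.0)² = 1.545×10^-4.

1.55×10^-4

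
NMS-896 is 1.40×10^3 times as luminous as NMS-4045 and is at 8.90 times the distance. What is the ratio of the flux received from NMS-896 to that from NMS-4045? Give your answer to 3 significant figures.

F = L/(4πd²), so F_NMS-896/F_NMS-4045 = (L_NMS-896/L_NMS-4045) / (d_NMS-896/d_NMS-4045)²
= 1.40×10^3 / (8.90)² = 1.40×10^3 / 79.21 = 17.67.

17.7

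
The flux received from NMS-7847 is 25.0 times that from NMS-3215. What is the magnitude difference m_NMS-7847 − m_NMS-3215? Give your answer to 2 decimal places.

-3.49

m_NMS-7847 − m_NMS-3215 = −2.5 log₁₀(F_NMS-7847/F_NMS-3215) = −2.5 log₁₀(25.0) = −2.5 × (1.398) = -3.495.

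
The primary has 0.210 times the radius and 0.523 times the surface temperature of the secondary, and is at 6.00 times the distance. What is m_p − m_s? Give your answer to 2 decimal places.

L_p/L_s = (0.210)²(0.523)⁴ = 0.003299.
F_p/F_s = (L_p/L_s)/(d_p/d_s)² = 0.003299/36.00 = 9.165×10^-5.
m_p − m_s = −2.5 log₁₀(9.165×10^-5) = 10.09.

10.09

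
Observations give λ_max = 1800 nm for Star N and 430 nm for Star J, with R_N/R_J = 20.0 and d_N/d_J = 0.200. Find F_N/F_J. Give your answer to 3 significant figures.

Wien's law: T_N/T_J = λ_J/λ_N = 430/1800 = 0.2389.
L_N/L_J = (R_N/R_J)²(T_N/T_J)⁴ = (20.0)²(0.2389)⁴ = 1.303.
F_N/F_J = (L_N/L_J)/(d_N/d_J)² = 1.303/(0.200)² = 32.57.

32.6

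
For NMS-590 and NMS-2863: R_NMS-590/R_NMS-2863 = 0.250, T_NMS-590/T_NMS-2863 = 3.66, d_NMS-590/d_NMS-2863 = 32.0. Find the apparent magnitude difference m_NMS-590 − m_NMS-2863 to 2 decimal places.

L_NMS-590/L_NMS-2863 = (0.250)²(3.66)⁴ = 11.22.
F_NMS-590/F_NMS-2863 = (L_NMS-590/L_NMS-2863)/(d_NMS-590/d_NMS-2863)² = 11.22/1024 = 0.01095.
m_NMS-590 − m_NMS-2863 = −2.5 log₁₀(0.01095) = 4.90.

4.90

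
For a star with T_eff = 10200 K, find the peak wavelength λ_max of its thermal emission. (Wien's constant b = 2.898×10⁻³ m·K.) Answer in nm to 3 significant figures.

λ_max = b/T = 2.898×10⁻³ / 10200 = 2.84×10^-7 m = 284.1 nm.

284 nm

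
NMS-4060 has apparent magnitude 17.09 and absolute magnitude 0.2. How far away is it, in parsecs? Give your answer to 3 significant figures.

2.39×10^4 pc

m − M = 5 log₁₀(d/10 pc)
17.09 − (0.2) = 16.89 = 5 log₁₀(d/10)
d = 10 × 10^(16.89/5) = 10 × 10^3.378 = 2.388×10^4 pc.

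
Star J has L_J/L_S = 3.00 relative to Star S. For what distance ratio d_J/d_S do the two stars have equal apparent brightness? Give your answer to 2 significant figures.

Equal flux requires L_J/d_J² = L_S/d_S², so d_J/d_S = √(L_J/L_S)
= √(3.00) = 1.732.

1.7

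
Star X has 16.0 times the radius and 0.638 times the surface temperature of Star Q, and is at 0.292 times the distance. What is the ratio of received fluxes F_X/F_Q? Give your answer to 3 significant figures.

L_X/L_Q = (R_X/R_Q)²(T_X/T_Q)⁴ = (16.0)² × (0.638)⁴ = 42.42.
F_X/F_Q = (L_X/L_Q)/(d_X/d_Q)² = 42.42 / (0.292)² = 497.5.

497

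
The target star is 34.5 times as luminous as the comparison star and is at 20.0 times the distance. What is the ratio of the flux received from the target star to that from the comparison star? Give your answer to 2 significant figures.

0.086

F = L/(4πd²), so F_t/F_c = (L_t/L_c) / (d_t/d_c)²
= 34.5 / (20.0)² = 34.5 / 400.0 = 0.08625.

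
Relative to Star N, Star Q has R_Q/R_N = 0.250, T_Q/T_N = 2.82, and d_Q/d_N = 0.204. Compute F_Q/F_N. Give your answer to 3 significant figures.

L_Q/L_N = (R_Q/R_N)²(T_Q/T_N)⁴ = (0.250)² × (2.82)⁴ = 3.953.
F_Q/F_N = (L_Q/L_N)/(d_Q/d_N)² = 3.953 / (0.204)² = 94.98.

95.0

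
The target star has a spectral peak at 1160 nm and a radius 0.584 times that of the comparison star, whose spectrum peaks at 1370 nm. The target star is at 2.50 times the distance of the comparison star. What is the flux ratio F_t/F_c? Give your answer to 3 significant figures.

Wien's law: T_t/T_c = λ_c/λ_t = 1370/1160 = 1.181.
L_t/L_c = (R_t/R_c)²(T_t/T_c)⁴ = (0.584)²(1.181)⁴ = 0.6636.
F_t/F_c = (L_t/L_c)/(d_t/d_c)² = 0.6636/(2.50)² = 0.1062.

0.106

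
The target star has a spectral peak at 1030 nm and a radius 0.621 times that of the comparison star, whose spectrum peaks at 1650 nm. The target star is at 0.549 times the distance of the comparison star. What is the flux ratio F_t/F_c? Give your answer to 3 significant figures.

8.43

Wien's law: T_t/T_c = λ_c/λ_t = 1650/1030 = 1.602.
L_t/L_c = (R_t/R_c)²(T_t/T_c)⁴ = (0.621)²(1.602)⁴ = 2.540.
F_t/F_c = (L_t/L_c)/(d_t/d_c)² = 2.540/(0.549)² = 8.426.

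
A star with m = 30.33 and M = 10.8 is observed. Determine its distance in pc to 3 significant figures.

m − M = 5 log₁₀(d/10 pc)
30.33 − (10.8) = 19.53 = 5 log₁₀(d/10)
d = 10 × 10^(19.53/5) = 10 × 10^3.906 = 8.054×10^4 pc.

8.05×10^4 pc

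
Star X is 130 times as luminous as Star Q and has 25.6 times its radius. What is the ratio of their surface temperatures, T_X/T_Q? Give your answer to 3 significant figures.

0.667

L ∝ R²T⁴ gives T ∝ (L/R²)^(1/4), so
T_X/T_Q = (130 / 25.6²)^(1/4) = (0.1984)^(1/4) = 0.6674.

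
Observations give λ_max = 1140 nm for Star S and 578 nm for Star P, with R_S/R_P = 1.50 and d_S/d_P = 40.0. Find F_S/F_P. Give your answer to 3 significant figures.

9.29×10^-5

Wien's law: T_S/T_P = λ_P/λ_S = 578/1140 = 0.5070.
L_S/L_P = (R_S/R_P)²(T_S/T_P)⁴ = (1.50)²(0.5070)⁴ = 0.1487.
F_S/F_P = (L_S/L_P)/(d_S/d_P)² = 0.1487/(40.0)² = 9.293×10^-5.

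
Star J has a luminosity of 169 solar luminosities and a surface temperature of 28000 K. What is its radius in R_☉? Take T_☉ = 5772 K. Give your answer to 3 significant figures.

R/R_☉ = √(L/L_☉) / (T/T_☉)² = √(169) / (4.851)²
       = 13.00 / 23.53 = 0.5524.

0.552 R_☉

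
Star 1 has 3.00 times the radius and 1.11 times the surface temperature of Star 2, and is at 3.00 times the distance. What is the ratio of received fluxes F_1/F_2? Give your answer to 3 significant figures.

L_1/L_2 = (R_1/R_2)²(T_1/T_2)⁴ = (3.00)² × (1.11)⁴ = 13.66.
F_1/F_2 = (L_1/L_2)/(d_1/d_2)² = 13.66 / (3.00)² = 1.518.

1.52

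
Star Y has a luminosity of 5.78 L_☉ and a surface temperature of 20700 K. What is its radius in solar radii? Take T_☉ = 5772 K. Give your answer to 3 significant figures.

0.187 solar radii

R/R_☉ = √(L/L_☉) / (T/T_☉)² = √(5.78) / (3.586)²
       = 2.404 / 12.86 = 0.1869.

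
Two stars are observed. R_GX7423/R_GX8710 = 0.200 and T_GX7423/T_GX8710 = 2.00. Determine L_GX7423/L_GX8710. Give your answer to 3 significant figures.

From the Stefan–Boltzmann law, L ∝ R²T⁴, so
L_GX7423/L_GX8710 = (R_GX7423/R_GX8710)² (T_GX7423/T_GX8710)⁴ = (0.200)² × (2.00)⁴ = 0.04000 × 16.00 = 0.6400.

0.640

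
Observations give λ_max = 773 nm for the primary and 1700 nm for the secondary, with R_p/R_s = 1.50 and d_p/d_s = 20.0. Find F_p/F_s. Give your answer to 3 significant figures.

0.132

Wien's law: T_p/T_s = λ_s/λ_p = 1700/773 = 2.199.
L_p/L_s = (R_p/R_s)²(T_p/T_s)⁴ = (1.50)²(2.199)⁴ = 52.63.
F_p/F_s = (L_p/L_s)/(d_p/d_s)² = 52.63/(20.0)² = 0.1316.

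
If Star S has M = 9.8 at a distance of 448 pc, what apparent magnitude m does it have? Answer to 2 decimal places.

m = M + 5 log₁₀(d/10 pc) = 9.8 + 5 log₁₀(448/10)
  = 9.8 + 5 × 1.651 = 9.8 + 8.26 = 18.06.

18.06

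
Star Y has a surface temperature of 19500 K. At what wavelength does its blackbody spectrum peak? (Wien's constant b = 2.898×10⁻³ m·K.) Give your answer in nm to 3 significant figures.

λ_max = b/T = 2.898×10⁻³ / 19500 = 1.49×10^-7 m = 148.6 nm.

149 nm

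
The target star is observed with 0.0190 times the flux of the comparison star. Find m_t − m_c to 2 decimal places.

4.30

m_t − m_c = −2.5 log₁₀(F_t/F_c) = −2.5 log₁₀(0.0190) = −2.5 × (-1.721) = 4.303.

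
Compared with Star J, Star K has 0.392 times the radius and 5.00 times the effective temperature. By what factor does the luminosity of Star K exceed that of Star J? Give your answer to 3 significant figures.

From the Stefan–Boltzmann law, L ∝ R²T⁴, so
L_K/L_J = (R_K/R_J)² (T_K/T_J)⁴ = (0.392)² × (5.00)⁴ = 0.1537 × 625.0 = 96.04.

96.0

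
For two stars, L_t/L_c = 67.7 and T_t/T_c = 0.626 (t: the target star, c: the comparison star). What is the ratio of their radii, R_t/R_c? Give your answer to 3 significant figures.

21.0

L ∝ R²T⁴ gives R ∝ √L / T², so
R_t/R_c = √(67.7) / (0.626)² = 8.228 / 0.3919 = 21.00.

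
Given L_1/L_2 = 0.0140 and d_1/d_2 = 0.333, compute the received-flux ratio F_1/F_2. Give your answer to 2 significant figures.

0.13

F = L/(4πd²), so F_1/F_2 = (L_1/L_2) / (d_1/d_2)²
= 0.0140 / (0.333)² = 0.0140 / 0.1109 = 0.1263.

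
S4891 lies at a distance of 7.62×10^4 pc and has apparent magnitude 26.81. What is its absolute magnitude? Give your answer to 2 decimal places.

7.40

M = m − 5 log₁₀(d/10 pc) = 26.81 − 5 log₁₀(7.62×10^4/10)
  = 26.81 − 5 × 3.882 = 26.81 − 19.41 = 7.40.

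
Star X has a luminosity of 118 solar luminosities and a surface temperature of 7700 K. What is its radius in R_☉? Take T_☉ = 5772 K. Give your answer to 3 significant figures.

R/R_☉ = √(L/L_☉) / (T/T_☉)² = √(118) / (1.334)²
       = 10.86 / 1.780 = 6.104.

6.10 R_☉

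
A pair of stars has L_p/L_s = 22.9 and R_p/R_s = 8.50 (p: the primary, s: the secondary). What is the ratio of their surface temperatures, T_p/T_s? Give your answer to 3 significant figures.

L ∝ R²T⁴ gives T ∝ (L/R²)^(1/4), so
T_p/T_s = (22.9 / 8.50²)^(1/4) = (0.3170)^(1/4) = 0.7503.

0.750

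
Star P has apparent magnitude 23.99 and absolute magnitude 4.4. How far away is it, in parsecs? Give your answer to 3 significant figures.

m − M = 5 log₁₀(d/10 pc)
23.99 − (4.4) = 19.59 = 5 log₁₀(d/10)
d = 10 × 10^(19.59/5) = 10 × 10^3.918 = 8.279×10^4 pc.

8.28×10^4 pc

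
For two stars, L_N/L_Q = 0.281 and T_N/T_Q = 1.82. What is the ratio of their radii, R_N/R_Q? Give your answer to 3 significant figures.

0.160

L ∝ R²T⁴ gives R ∝ √L / T², so
R_N/R_Q = √(0.281) / (1.82)² = 0.5301 / 3.312 = 0.1600.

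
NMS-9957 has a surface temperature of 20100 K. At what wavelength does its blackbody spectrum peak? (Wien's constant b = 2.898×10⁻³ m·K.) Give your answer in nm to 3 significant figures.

144 nm

λ_max = b/T = 2.898×10⁻³ / 20100 = 1.44×10^-7 m = 144.2 nm.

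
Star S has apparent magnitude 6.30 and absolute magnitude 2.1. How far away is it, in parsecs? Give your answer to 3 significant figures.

m − M = 5 log₁₀(d/10 pc)
6.30 − (2.1) = 4.20 = 5 log₁₀(d/10)
d = 10 × 10^(4.20/5) = 10 × 10^0.840 = 69.18 pc.

69.2 pc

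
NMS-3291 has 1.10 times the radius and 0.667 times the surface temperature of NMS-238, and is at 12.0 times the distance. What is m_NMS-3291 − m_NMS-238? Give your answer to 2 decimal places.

L_NMS-3291/L_NMS-238 = (1.10)²(0.667)⁴ = 0.2395.
F_NMS-3291/F_NMS-238 = (L_NMS-3291/L_NMS-238)/(d_NMS-3291/d_NMS-238)² = 0.2395/144.0 = 0.001663.
m_NMS-3291 − m_NMS-238 = −2.5 log₁₀(0.001663) = 6.95.

6.95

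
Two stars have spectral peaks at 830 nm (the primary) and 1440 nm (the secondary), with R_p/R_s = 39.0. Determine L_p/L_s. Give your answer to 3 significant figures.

Wien's law gives T ∝ 1/λ_max, so T_p/T_s = λ_s/λ_p = 1440/830 = 1.735.
Then L ∝ R²T⁴ gives L_p/L_s = (39.0)² × (1.735)⁴ = 1521 × 9.060 = 1.378×10^4.

1.38×10^4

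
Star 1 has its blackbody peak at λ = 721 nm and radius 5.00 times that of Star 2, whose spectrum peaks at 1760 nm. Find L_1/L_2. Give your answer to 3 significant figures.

888

Wien's law gives T ∝ 1/λ_max, so T_1/T_2 = λ_2/λ_1 = 1760/721 = 2.441.
Then L ∝ R²T⁴ gives L_1/L_2 = (5.00)² × (2.441)⁴ = 25.00 × 35.51 = 887.7.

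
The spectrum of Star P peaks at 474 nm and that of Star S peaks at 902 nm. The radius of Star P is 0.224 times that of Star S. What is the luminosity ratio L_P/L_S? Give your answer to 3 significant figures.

0.658

Wien's law gives T ∝ 1/λ_max, so T_P/T_S = λ_S/λ_P = 902/474 = 1.903.
Then L ∝ R²T⁴ gives L_P/L_S = (0.224)² × (1.903)⁴ = 0.05018 × 13.11 = 0.6580.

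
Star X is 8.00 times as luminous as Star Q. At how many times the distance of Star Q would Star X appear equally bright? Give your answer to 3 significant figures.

Equal flux requires L_X/d_X² = L_Q/d_Q², so d_X/d_Q = √(L_X/L_Q)
= √(8.00) = 2.828.

2.83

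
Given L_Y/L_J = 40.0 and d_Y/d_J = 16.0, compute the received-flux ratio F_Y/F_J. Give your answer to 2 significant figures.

0.16

F = L/(4πd²), so F_Y/F_J = (L_Y/L_J) / (d_Y/d_J)²
= 40.0 / (16.0)² = 40.0 / 256.0 = 0.1562.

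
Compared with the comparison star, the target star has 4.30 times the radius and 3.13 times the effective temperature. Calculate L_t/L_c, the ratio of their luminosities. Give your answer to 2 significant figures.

1.8×10^3

From the Stefan–Boltzmann law, L ∝ R²T⁴, so
L_t/L_c = (R_t/R_c)² (T_t/T_c)⁴ = (4.30)² × (3.13)⁴ = 18.49 × 95.98 = 1775.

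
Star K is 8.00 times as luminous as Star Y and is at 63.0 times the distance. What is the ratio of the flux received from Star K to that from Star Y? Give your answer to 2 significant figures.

F = L/(4πd²), so F_K/F_Y = (L_K/L_Y) / (d_K/d_Y)²
= 8.00 / (63.0)² = 8.00 / 3969 = 0.002016.

0.0020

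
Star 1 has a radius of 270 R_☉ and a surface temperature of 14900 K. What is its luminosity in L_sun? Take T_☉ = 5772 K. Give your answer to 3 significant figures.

L/L_☉ = (R/R_☉)² (T/T_☉)⁴ = (270)² × (14900/5772)⁴
       = 7.290×10^4 × (2.581)⁴ = 7.290×10^4 × 44.41 = 3.237×10^6.

3.24×10^6 L_sun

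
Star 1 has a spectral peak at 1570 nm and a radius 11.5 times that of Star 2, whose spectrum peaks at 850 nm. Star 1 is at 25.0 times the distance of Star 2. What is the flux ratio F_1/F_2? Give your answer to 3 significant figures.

Wien's law: T_1/T_2 = λ_2/λ_1 = 850/1570 = 0.5414.
L_1/L_2 = (R_1/R_2)²(T_1/T_2)⁴ = (11.5)²(0.5414)⁴ = 11.36.
F_1/F_2 = (L_1/L_2)/(d_1/d_2)² = 11.36/(25.0)² = 0.01818.

0.0182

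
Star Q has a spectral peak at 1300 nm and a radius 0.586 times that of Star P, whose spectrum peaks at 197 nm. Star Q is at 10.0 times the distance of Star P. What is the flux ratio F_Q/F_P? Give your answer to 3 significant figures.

Wien's law: T_Q/T_P = λ_P/λ_Q = 197/1300 = 0.1515.
L_Q/L_P = (R_Q/R_P)²(T_Q/T_P)⁴ = (0.586)²(0.1515)⁴ = 1.811×10^-4.
F_Q/F_P = (L_Q/L_P)/(d_Q/d_P)² = 1.811×10^-4/(10.0)² = 1.811×10^-6.

1.81×10^-6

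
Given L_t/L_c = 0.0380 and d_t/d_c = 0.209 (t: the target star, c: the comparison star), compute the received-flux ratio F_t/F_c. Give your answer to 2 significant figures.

0.87

F = L/(4πd²), so F_t/F_c = (L_t/L_c) / (d_t/d_c)²
= 0.0380 / (0.209)² = 0.0380 / 0.04368 = 0.8699.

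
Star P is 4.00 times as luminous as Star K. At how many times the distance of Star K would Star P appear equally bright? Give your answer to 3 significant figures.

Equal flux requires L_P/d_P² = L_K/d_K², so d_P/d_K = √(L_P/L_K)
= √(4.00) = 2.000.

2.00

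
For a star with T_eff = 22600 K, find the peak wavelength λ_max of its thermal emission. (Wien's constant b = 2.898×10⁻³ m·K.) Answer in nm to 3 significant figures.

128 nm

λ_max = b/T = 2.898×10⁻³ / 22600 = 1.28×10^-7 m = 128.2 nm.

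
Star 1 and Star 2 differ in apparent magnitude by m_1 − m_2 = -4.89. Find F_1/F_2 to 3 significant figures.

F_1/F_2 = 10^(−(m_1 − m_2)/2.5) = 10^(4.89/2.5) = 10^1.956 = 90.36.

90.4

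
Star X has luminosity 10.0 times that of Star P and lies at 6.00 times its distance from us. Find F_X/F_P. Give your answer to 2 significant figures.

F = L/(4πd²), so F_X/F_P = (L_X/L_P) / (d_X/d_P)²
= 10.0 / (6.00)² = 10.0 / 36.00 = 0.2778.

0.28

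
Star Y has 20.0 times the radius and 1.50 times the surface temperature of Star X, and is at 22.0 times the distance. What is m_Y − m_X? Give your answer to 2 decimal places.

L_Y/L_X = (20.0)²(1.50)⁴ = 2025.
F_Y/F_X = (L_Y/L_X)/(d_Y/d_X)² = 2025/484.0 = 4.184.
m_Y − m_X = −2.5 log₁₀(4.184) = -1.55.

-1.55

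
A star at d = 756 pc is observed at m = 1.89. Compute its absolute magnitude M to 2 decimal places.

M = m − 5 log₁₀(d/10 pc) = 1.89 − 5 log₁₀(756/10)
  = 1.89 − 5 × 1.879 = 1.89 − 9.39 = -7.50.

-7.50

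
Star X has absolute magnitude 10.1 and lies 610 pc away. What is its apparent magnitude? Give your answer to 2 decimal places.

19.03

m = M + 5 log₁₀(d/10 pc) = 10.1 + 5 log₁₀(610/10)
  = 10.1 + 5 × 1.785 = 10.1 + 8.93 = 19.03.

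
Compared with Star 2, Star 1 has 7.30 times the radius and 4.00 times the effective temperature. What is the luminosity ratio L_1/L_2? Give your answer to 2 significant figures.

From the Stefan–Boltzmann law, L ∝ R²T⁴, so
L_1/L_2 = (R_1/R_2)² (T_1/T_2)⁴ = (7.30)² × (4.00)⁴ = 53.29 × 256.0 = 1.364×10^4.

1.4×10^4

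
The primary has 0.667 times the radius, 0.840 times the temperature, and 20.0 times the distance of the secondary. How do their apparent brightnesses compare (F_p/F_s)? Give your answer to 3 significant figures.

5.54×10^-4

L_p/L_s = (R_p/R_s)²(T_p/T_s)⁴ = (0.667)² × (0.840)⁴ = 0.2215.
F_p/F_s = (L_p/L_s)/(d_p/d_s)² = 0.2215 / (20.0)² = 5.537×10^-4.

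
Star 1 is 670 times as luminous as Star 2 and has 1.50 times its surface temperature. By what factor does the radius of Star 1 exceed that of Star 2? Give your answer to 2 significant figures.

12

L ∝ R²T⁴ gives R ∝ √L / T², so
R_1/R_2 = √(670) / (1.50)² = 25.88 / 2.250 = 11.50.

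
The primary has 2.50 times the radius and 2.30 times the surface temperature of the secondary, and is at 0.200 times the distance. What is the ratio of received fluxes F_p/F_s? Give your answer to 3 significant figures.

4.37×10^3

L_p/L_s = (R_p/R_s)²(T_p/T_s)⁴ = (2.50)² × (2.30)⁴ = 174.9.
F_p/F_s = (L_p/L_s)/(d_p/d_s)² = 174.9 / (0.200)² = 4373.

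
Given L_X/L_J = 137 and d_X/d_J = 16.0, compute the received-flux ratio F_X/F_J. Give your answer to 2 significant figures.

0.54

F = L/(4πd²), so F_X/F_J = (L_X/L_J) / (d_X/d_J)²
= 137 / (16.0)² = 137 / 256.0 = 0.5352.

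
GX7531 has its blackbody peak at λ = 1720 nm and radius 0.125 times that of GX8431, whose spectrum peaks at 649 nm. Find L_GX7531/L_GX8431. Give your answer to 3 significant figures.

3.17×10^-4

Wien's law gives T ∝ 1/λ_max, so T_GX7531/T_GX8431 = λ_GX8431/λ_GX7531 = 649/1720 = 0.3773.
Then L ∝ R²T⁴ gives L_GX7531/L_GX8431 = (0.125)² × (0.3773)⁴ = 0.01562 × 0.02027 = 3.167×10^-4.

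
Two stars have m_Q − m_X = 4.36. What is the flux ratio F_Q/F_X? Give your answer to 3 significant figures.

0.0180

F_Q/F_X = 10^(−(m_Q − m_X)/2.5) = 10^(-4.36/2.5) = 10^-1.744 = 0.01803.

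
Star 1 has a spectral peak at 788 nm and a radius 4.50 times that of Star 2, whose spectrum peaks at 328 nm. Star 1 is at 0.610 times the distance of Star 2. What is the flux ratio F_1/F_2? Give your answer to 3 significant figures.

Wien's law: T_1/T_2 = λ_2/λ_1 = 328/788 = 0.4162.
L_1/L_2 = (R_1/R_2)²(T_1/T_2)⁴ = (4.50)²(0.4162)⁴ = 0.6079.
F_1/F_2 = (L_1/L_2)/(d_1/d_2)² = 0.6079/(0.610)² = 1.634.

1.63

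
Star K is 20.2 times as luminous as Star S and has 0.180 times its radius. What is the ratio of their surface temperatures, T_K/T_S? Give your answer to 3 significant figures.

L ∝ R²T⁴ gives T ∝ (L/R²)^(1/4), so
T_K/T_S = (20.2 / 0.180²)^(1/4) = (623.5)^(1/4) = 4.997.

5.00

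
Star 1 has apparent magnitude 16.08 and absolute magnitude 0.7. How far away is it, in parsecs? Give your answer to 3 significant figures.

m − M = 5 log₁₀(d/10 pc)
16.08 − (0.7) = 15.38 = 5 log₁₀(d/10)
d = 10 × 10^(15.38/5) = 10 × 10^3.076 = 1.191×10^4 pc.

1.19×10^4 pc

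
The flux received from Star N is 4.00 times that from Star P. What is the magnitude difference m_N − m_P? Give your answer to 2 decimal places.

-1.51

m_N − m_P = −2.5 log₁₀(F_N/F_P) = −2.5 log₁₀(4.00) = −2.5 × (0.602) = -1.505.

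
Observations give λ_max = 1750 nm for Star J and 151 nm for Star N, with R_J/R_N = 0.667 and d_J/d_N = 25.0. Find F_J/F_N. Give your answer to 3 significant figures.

Wien's law: T_J/T_N = λ_N/λ_J = 151/1750 = 0.08629.
L_J/L_N = (R_J/R_N)²(T_J/T_N)⁴ = (0.667)²(0.08629)⁴ = 2.466×10^-5.
F_J/F_N = (L_J/L_N)/(d_J/d_N)² = 2.466×10^-5/(25.0)² = 3.946×10^-8.

3.95×10^-8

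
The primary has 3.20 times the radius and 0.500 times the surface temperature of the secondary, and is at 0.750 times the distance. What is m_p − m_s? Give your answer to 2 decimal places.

L_p/L_s = (3.20)²(0.500)⁴ = 0.6400.
F_p/F_s = (L_p/L_s)/(d_p/d_s)² = 0.6400/0.5625 = 1.138.
m_p − m_s = −2.5 log₁₀(1.138) = -0.14.

-0.14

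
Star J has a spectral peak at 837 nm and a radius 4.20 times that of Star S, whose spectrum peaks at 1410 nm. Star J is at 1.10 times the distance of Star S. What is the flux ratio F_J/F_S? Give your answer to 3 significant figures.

117

Wien's law: T_J/T_S = λ_S/λ_J = 1410/837 = 1.685.
L_J/L_S = (R_J/R_S)²(T_J/T_S)⁴ = (4.20)²(1.685)⁴ = 142.1.
F_J/F_S = (L_J/L_S)/(d_J/d_S)² = 142.1/(1.10)² = 117.4.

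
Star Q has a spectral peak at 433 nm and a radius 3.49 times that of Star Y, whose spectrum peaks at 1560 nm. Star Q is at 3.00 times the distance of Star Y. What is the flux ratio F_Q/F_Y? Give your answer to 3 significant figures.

Wien's law: T_Q/T_Y = λ_Y/λ_Q = 1560/433 = 3.603.
L_Q/L_Y = (R_Q/R_Y)²(T_Q/T_Y)⁴ = (3.49)²(3.603)⁴ = 2052.
F_Q/F_Y = (L_Q/L_Y)/(d_Q/d_Y)² = 2052/(3.00)² = 228.0.

228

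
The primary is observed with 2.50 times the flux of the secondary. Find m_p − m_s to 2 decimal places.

-0.99

m_p − m_s = −2.5 log₁₀(F_p/F_s) = −2.5 log₁₀(2.50) = −2.5 × (0.398) = -0.995.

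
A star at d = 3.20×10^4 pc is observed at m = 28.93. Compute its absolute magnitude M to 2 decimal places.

11.40

M = m − 5 log₁₀(d/10 pc) = 28.93 − 5 log₁₀(3.20×10^4/10)
  = 28.93 − 5 × 3.505 = 28.93 − 17.53 = 11.40.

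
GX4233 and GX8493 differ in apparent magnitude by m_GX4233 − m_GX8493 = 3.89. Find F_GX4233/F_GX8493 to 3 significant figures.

0.0278

F_GX4233/F_GX8493 = 10^(−(m_GX4233 − m_GX8493)/2.5) = 10^(-3.89/2.5) = 10^-1.556 = 0.02780.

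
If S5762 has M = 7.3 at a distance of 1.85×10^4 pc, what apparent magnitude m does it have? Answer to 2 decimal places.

m = M + 5 log₁₀(d/10 pc) = 7.3 + 5 log₁₀(1.85×10^4/10)
  = 7.3 + 5 × 3.267 = 7.3 + 16.34 = 23.64.

23.64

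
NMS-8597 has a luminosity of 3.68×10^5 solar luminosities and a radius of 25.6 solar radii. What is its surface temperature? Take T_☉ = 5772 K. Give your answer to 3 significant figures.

T/T_☉ = (L/L_☉)^(1/4) / (R/R_☉)^(1/2)
T = 5772 × (3.68×10^5)^(1/4) / √(25.6) = 5772 × 24.63 / 5.060 = 2.810×10^4 K.

2.81×10^4 K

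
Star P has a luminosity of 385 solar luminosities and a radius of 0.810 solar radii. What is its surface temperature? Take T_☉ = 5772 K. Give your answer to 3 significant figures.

2.84×10^4 K

T/T_☉ = (L/L_☉)^(1/4) / (R/R_☉)^(1/2)
T = 5772 × (385)^(1/4) / √(0.810) = 5772 × 4.430 / 0.9000 = 2.841×10^4 K.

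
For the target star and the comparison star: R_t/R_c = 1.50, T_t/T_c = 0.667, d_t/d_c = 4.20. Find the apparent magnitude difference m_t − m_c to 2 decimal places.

L_t/L_c = (1.50)²(0.667)⁴ = 0.4453.
F_t/F_c = (L_t/L_c)/(d_t/d_c)² = 0.4453/17.64 = 0.02525.
m_t − m_c = −2.5 log₁₀(0.02525) = 3.99.

3.99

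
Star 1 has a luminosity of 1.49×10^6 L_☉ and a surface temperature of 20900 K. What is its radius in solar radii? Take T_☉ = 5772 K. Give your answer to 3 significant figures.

R/R_☉ = √(L/L_☉) / (T/T_☉)² = √(1.49×10^6) / (3.621)²
       = 1221 / 13.11 = 93.10.

93.1 solar radii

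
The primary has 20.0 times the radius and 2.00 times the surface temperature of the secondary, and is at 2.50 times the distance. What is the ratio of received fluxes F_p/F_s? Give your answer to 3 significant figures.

1.02×10^3

L_p/L_s = (R_p/R_s)²(T_p/T_s)⁴ = (20.0)² × (2.00)⁴ = 6400.
F_p/F_s = (L_p/L_s)/(d_p/d_s)² = 6400 / (2.50)² = 1024.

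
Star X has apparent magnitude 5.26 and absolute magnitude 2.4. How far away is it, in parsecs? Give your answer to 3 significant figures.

37.3 pc

m − M = 5 log₁₀(d/10 pc)
5.26 − (2.4) = 2.86 = 5 log₁₀(d/10)
d = 10 × 10^(2.86/5) = 10 × 10^0.572 = 37.33 pc.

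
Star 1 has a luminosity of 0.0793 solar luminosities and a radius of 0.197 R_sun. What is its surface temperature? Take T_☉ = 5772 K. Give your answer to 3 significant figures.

T/T_☉ = (L/L_☉)^(1/4) / (R/R_☉)^(1/2)
T = 5772 × (0.0793)^(1/4) / √(0.197) = 5772 × 0.5307 / 0.4438 = 6901 K.

6.90×10^3 K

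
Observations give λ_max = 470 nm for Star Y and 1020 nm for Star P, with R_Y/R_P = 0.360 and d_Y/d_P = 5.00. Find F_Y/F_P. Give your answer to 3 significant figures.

Wien's law: T_Y/T_P = λ_P/λ_Y = 1020/470 = 2.170.
L_Y/L_P = (R_Y/R_P)²(T_Y/T_P)⁴ = (0.360)²(2.170)⁴ = 2.875.
F_Y/F_P = (L_Y/L_P)/(d_Y/d_P)² = 2.875/(5.00)² = 0.1150.

0.115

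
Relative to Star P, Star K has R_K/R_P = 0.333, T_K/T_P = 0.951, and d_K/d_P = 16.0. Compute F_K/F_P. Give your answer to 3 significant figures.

3.54×10^-4

L_K/L_P = (R_K/R_P)²(T_K/T_P)⁴ = (0.333)² × (0.951)⁴ = 0.09070.
F_K/F_P = (L_K/L_P)/(d_K/d_P)² = 0.09070 / (16.0)² = 3.543×10^-4.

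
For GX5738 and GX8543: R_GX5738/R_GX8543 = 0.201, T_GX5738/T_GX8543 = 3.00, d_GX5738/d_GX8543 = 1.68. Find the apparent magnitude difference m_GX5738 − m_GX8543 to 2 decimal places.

L_GX5738/L_GX8543 = (0.201)²(3.00)⁴ = 3.272.
F_GX5738/F_GX8543 = (L_GX5738/L_GX8543)/(d_GX5738/d_GX8543)² = 3.272/2.822 = 1.159.
m_GX5738 − m_GX8543 = −2.5 log₁₀(1.159) = -0.16.

-0.16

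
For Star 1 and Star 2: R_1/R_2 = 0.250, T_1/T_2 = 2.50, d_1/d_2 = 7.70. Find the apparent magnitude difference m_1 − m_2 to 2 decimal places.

L_1/L_2 = (0.250)²(2.50)⁴ = 2.441.
F_1/F_2 = (L_1/L_2)/(d_1/d_2)² = 2.441/59.29 = 0.04118.
m_1 − m_2 = −2.5 log₁₀(0.04118) = 3.46.

3.46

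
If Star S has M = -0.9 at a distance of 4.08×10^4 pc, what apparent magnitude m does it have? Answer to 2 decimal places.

m = M + 5 log₁₀(d/10 pc) = -0.9 + 5 log₁₀(4.08×10^4/10)
  = -0.9 + 5 × 3.611 = -0.9 + 18.05 = 17.15.

17.15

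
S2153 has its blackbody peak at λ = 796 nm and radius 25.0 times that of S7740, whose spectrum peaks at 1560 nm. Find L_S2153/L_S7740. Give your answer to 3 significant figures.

9.22×10^3

Wien's law gives T ∝ 1/λ_max, so T_S2153/T_S7740 = λ_S7740/λ_S2153 = 1560/796 = 1.960.
Then L ∝ R²T⁴ gives L_S2153/L_S7740 = (25.0)² × (1.960)⁴ = 625.0 × 14.75 = 9220.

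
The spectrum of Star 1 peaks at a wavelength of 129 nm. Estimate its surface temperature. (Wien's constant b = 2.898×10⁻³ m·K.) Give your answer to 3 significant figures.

T = b/λ_max = 2.898×10⁻³ / (129×10⁻⁹) = 2.247×10^4 K.

2.25×10^4 K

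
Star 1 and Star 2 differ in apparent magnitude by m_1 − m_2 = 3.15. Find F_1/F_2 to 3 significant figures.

F_1/F_2 = 10^(−(m_1 − m_2)/2.5) = 10^(-3.15/2.5) = 10^-1.260 = 0.05495.

0.0550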